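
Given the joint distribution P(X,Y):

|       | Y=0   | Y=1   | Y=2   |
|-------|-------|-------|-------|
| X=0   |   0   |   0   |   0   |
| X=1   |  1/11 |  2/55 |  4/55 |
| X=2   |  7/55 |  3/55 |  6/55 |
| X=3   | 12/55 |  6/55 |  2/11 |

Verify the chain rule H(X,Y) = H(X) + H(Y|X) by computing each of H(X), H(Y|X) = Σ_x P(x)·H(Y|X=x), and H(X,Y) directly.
H(X) = 1.4785 bits, H(Y|X) = 1.5161 bits, H(X,Y) = 2.9946 bits

Marginal of X (row sums):
  P(X=0) = 0 + 0 + 0 = 0
  P(X=1) = 1/11 + 2/55 + 4/55 = 1/5
  P(X=2) = 7/55 + 3/55 + 6/55 = 16/55
  P(X=3) = 12/55 + 6/55 + 2/11 = 28/55
H(X) = -[(1/5)·log₂(1/5) + (16/55)·log₂(16/55) + (28/55)·log₂(28/55)]   (outcomes with P = 0 contribute 0)
  = 0.4644 + 0.5182 + 0.4959 = 1.4785 bits

H(Y|X) = Σ_x P(x)·H(Y|X=x):
  X=0: P(X=0) = 0 → contributes 0
  X=1: P(X=1) = 1/5, P(Y|X=1) = (5/11, 2/11, 4/11) → H(Y|X=1) = 1.4949
  X=2: P(X=2) = 16/55, P(Y|X=2) = (7/16, 3/16, 3/8) → H(Y|X=2) = 1.5052
  X=3: P(X=3) = 28/55, P(Y|X=3) = (3/7, 3/14, 5/14) → H(Y|X=3) = 1.5306
H(Y|X) = (1/5)·1.4949 + (16/55)·1.5052 + (28/55)·1.5306 = 1.5161 bits

H(X,Y) = -Σ_{x,y} P(x,y) log₂ P(x,y). Per-cell terms -P(x,y)·log₂P(x,y):
  X=0: 0.0000, 0.0000, 0.0000
  X=1: 0.3145, 0.1739, 0.2750
  X=2: 0.3785, 0.2289, 0.3487
  X=3: 0.4792, 0.3487, 0.4472
  (cells with P = 0 contribute 0)
Sum of the 12 terms: H(X,Y) = 2.9946 bits

Chain rule check:
  H(X) + H(Y|X) = 1.4785 + 1.5161 = 2.9946 bits
  H(X,Y) = 2.9946 bits
✓ Chain rule verified.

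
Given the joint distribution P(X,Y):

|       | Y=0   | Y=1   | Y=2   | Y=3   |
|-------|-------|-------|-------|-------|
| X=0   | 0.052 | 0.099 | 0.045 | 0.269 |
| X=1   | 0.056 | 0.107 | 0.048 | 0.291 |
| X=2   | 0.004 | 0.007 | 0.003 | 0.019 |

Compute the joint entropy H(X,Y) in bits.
2.7852 bits

H(X,Y) = -Σ_{x,y} P(x,y) log₂ P(x,y). Per-cell terms -P(x,y)·log₂P(x,y):
  X=0: 0.221798, 0.330306, 0.201327, 0.509573
  X=1: 0.232872, 0.345002, 0.210279, 0.518245
  X=2: 0.031863, 0.050109, 0.025142, 0.108639
Sum of the 12 terms: H(X,Y) = 2.7852 bits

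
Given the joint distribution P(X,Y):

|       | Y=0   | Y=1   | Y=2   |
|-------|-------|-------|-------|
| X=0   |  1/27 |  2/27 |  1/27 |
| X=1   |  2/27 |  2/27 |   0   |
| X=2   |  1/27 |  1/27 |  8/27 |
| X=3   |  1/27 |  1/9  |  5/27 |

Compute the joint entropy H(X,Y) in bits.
3.0377 bits

H(X,Y) = -Σ_{x,y} P(x,y) log₂ P(x,y). Per-cell terms -P(x,y)·log₂P(x,y):
  X=0: 0.17611, 0.27814, 0.17611
  X=1: 0.27814, 0.27814, 0.00000
  X=2: 0.17611, 0.17611, 0.51997
  X=3: 0.17611, 0.35221, 0.45055
  (cells with P = 0 contribute 0)
Sum of the 12 terms: H(X,Y) = 3.0377 bits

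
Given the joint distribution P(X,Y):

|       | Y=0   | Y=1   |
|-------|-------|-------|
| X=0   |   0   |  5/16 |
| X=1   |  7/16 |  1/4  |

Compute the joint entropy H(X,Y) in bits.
1.5462 bits

H(X,Y) = -Σ_{x,y} P(x,y) log₂ P(x,y). Per-cell terms -P(x,y)·log₂P(x,y):
  X=0: 0.0000, 0.5244
  X=1: 0.5218, 0.5000
  (cells with P = 0 contribute 0)
Sum of the 4 terms: H(X,Y) = 1.5462 bits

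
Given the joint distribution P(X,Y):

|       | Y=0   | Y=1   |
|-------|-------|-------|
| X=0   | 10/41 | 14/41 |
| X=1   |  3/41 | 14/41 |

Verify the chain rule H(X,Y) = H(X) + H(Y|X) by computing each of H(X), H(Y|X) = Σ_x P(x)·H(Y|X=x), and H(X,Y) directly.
H(X) = 0.9789 bits, H(Y|X) = 0.8523 bits, H(X,Y) = 1.8312 bits

Marginal of X (row sums):
  P(X=0) = 10/41 + 14/41 = 24/41
  P(X=1) = 3/41 + 14/41 = 17/41
H(X) = -[(24/41)·log₂(24/41) + (17/41)·log₂(17/41)]
  = 0.45225 + 0.52662 = 0.9789 bits

H(Y|X) = Σ_x P(x)·H(Y|X=x):
  X=0: P(X=0) = 24/41, P(Y|X=0) = (5/12, 7/12) → H(Y|X=0) = 0.97987
  X=1: P(X=1) = 17/41, P(Y|X=1) = (3/17, 14/17) → H(Y|X=1) = 0.67229
H(Y|X) = (24/41)·0.97987 + (17/41)·0.67229 = 0.8523 bits

H(X,Y) = -Σ_{x,y} P(x,y) log₂ P(x,y). Per-cell terms -P(x,y)·log₂P(x,y):
  X=0: 0.49649, 0.52934
  X=1: 0.27604, 0.52934
Sum of the 4 terms: H(X,Y) = 1.8312 bits

Chain rule check:
  H(X) + H(Y|X) = 0.9789 + 0.8523 = 1.8312 bits
  H(X,Y) = 1.8312 bits
✓ Chain rule verified.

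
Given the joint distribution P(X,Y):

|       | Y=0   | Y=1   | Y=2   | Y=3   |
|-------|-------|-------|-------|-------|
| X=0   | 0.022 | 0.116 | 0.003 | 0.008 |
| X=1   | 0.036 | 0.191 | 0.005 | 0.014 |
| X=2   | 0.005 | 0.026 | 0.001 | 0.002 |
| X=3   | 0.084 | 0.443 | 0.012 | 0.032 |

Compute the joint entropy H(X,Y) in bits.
2.5748 bits

H(X,Y) = -Σ_{x,y} P(x,y) log₂ P(x,y). Per-cell terms -P(x,y)·log₂P(x,y):
  X=0: 0.1211, 0.3605, 0.0251, 0.0557
  X=1: 0.1727, 0.4562, 0.0382, 0.0862
  X=2: 0.0382, 0.1369, 0.0100, 0.0179
  X=3: 0.3002, 0.5204, 0.0766, 0.1589
Sum of the 16 terms: H(X,Y) = 2.5748 bits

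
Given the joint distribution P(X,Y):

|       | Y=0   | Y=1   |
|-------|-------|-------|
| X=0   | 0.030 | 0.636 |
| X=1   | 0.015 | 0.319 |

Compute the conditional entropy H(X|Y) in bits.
0.9190 bits

H(X|Y) = H(X,Y) - H(Y)

H(X,Y) = -Σ_{x,y} P(x,y) log₂ P(x,y). Per-cell terms -P(x,y)·log₂P(x,y):
  X=0: 0.15177, 0.41525
  X=1: 0.09088, 0.52583
Sum of the 4 terms: H(X,Y) = 1.18373 bits

Marginal of Y (column sums):
  P(Y=0) = 0.030 + 0.015 = 0.045
  P(Y=1) = 0.636 + 0.319 = 0.955
H(Y) = -[0.045·log₂(0.045) + 0.955·log₂(0.955)]
  = 0.20133 + 0.06344 = 0.26477 bits

H(X|Y) = H(X,Y) - H(Y) = 1.18373 - 0.26477 = 0.9190 bits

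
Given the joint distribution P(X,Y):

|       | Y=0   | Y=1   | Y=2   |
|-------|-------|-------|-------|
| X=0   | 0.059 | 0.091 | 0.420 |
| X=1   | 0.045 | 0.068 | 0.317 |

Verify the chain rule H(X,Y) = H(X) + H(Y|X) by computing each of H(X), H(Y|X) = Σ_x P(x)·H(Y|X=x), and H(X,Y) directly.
H(X) = 0.9858 bits, H(Y|X) = 1.0859 bits, H(X,Y) = 2.0717 bits

Marginal of X (row sums):
  P(X=0) = 0.059 + 0.091 + 0.420 = 0.570
  P(X=1) = 0.045 + 0.068 + 0.317 = 0.430
H(X) = -[0.570·log₂(0.570) + 0.430·log₂(0.430)]
  = 0.46225 + 0.52356 = 0.9858 bits

H(Y|X) = Σ_x P(x)·H(Y|X=x):
  X=0: P(X=0) = 0.570, P(Y|X=0) = (59/570, 91/570, 14/19) → H(Y|X=0) = 1.08593
  X=1: P(X=1) = 0.430, P(Y|X=1) = (9/86, 34/215, 317/430) → H(Y|X=1) = 1.08581
H(Y|X) = 0.570·1.08593 + 0.430·1.08581 = 1.0859 bits

H(X,Y) = -Σ_{x,y} P(x,y) log₂ P(x,y). Per-cell terms -P(x,y)·log₂P(x,y):
  X=0: 0.24091, 0.31468, 0.52565
  X=1: 0.20133, 0.26373, 0.52541
Sum of the 6 terms: H(X,Y) = 2.0717 bits

Chain rule check:
  H(X) + H(Y|X) = 0.9858 + 1.0859 = 2.0717 bits
  H(X,Y) = 2.0717 bits
✓ Chain rule verified.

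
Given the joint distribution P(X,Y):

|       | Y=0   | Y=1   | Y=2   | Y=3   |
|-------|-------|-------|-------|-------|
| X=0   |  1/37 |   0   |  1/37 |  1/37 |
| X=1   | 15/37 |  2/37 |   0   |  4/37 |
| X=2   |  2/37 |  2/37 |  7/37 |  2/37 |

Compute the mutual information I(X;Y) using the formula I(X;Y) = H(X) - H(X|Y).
0.4107 bits

I(X;Y) = H(X) - H(X|Y)

Marginal of X (row sums):
  P(X=0) = 1/37 + 0 + 1/37 + 1/37 = 3/37
  P(X=1) = 15/37 + 2/37 + 0 + 4/37 = 21/37
  P(X=2) = 2/37 + 2/37 + 7/37 + 2/37 = 13/37
H(X) = -[(3/37)·log₂(3/37) + (21/37)·log₂(21/37) + (13/37)·log₂(13/37)]
  = 0.29388 + 0.46378 + 0.53019 = 1.28785 bits

Marginal of Y (column sums):
  P(Y=0) = 1/37 + 15/37 + 2/37 = 18/37
  P(Y=1) = 0 + 2/37 + 2/37 = 4/37
  P(Y=2) = 1/37 + 0 + 7/37 = 8/37
  P(Y=3) = 1/37 + 4/37 + 2/37 = 7/37
H(X|Y) = Σ_y P(y)·H(X|Y=y):
  Y=0: P(Y=0) = 18/37, P(X|Y=0) = (1/18, 5/6, 1/9) → H(X|Y=0) = 0.80307
  Y=1: P(Y=1) = 4/37, P(X|Y=1) = (0, 1/2, 1/2) → H(X|Y=1) = 1.00000
  Y=2: P(Y=2) = 8/37, P(X|Y=2) = (1/8, 0, 7/8) → H(X|Y=2) = 0.54356
  Y=3: P(Y=3) = 7/37, P(X|Y=3) = (1/7, 4/7, 2/7) → H(X|Y=3) = 1.37878
H(X|Y) = (18/37)·0.80307 + (4/37)·1.00000 + (8/37)·0.54356 + (7/37)·1.37878 = 0.87717 bits

I(X;Y) = H(X) - H(X|Y) = 1.28785 - 0.87717 = 0.4107 bits

Cross-check via I(X;Y) = H(X) + H(Y) - H(X,Y): computing H(Y) from the column sums and H(X,Y) from the 12 cells in the same way gives H(Y) = 1.78486 bits and H(X,Y) = 2.66203 bits, so
I(X;Y) = 1.28785 + 1.78486 - 2.66203 = 0.4107 bits ✓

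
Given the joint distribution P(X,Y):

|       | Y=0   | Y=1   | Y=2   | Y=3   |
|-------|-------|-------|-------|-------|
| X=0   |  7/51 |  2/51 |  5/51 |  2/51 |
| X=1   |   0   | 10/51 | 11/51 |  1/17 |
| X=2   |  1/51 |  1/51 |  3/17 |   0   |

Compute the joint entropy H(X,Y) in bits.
2.9309 bits

H(X,Y) = -Σ_{x,y} P(x,y) log₂ P(x,y). Per-cell terms -P(x,y)·log₂P(x,y):
  X=0: 0.39324, 0.18323, 0.32848, 0.18323
  X=1: 0.00000, 0.46088, 0.47731, 0.24044
  X=2: 0.11122, 0.11122, 0.44162, 0.00000
  (cells with P = 0 contribute 0)
Sum of the 12 terms: H(X,Y) = 2.9309 bits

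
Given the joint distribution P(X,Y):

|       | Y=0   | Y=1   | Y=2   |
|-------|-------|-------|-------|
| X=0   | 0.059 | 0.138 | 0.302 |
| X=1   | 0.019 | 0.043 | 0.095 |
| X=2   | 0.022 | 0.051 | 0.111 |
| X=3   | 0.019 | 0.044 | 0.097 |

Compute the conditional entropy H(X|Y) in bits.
1.7922 bits

H(X|Y) = H(X,Y) - H(Y)

H(X,Y) = -Σ_{x,y} P(x,y) log₂ P(x,y). Per-cell terms -P(x,y)·log₂P(x,y):
  X=0: 0.24091, 0.39430, 0.52167
  X=1: 0.10864, 0.19520, 0.32261
  X=2: 0.12114, 0.21896, 0.35202
  X=3: 0.10864, 0.19828, 0.32649
Sum of the 12 terms: H(X,Y) = 3.1089 bits

Marginal of Y (column sums):
  P(Y=0) = 0.059 + 0.019 + 0.022 + 0.019 = 0.119
  P(Y=1) = 0.138 + 0.043 + 0.051 + 0.044 = 0.276
  P(Y=2) = 0.302 + 0.095 + 0.111 + 0.097 = 0.605
H(Y) = -[0.119·log₂(0.119) + 0.276·log₂(0.276) + 0.605·log₂(0.605)]
  = 0.36545 + 0.51260 + 0.43862 = 1.3167 bits

H(X|Y) = H(X,Y) - H(Y) = 3.1089 - 1.3167 = 1.7922 bits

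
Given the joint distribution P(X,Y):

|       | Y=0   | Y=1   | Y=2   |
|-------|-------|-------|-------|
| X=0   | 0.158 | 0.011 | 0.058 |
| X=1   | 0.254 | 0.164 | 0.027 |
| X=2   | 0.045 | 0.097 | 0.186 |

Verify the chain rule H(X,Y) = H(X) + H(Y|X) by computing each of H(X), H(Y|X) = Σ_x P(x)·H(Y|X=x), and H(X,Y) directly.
H(X) = 1.5329 bits, H(Y|X) = 1.2473 bits, H(X,Y) = 2.7802 bits

Marginal of X (row sums):
  P(X=0) = 0.158 + 0.011 + 0.058 = 0.227
  P(X=1) = 0.254 + 0.164 + 0.027 = 0.445
  P(X=2) = 0.045 + 0.097 + 0.186 = 0.328
H(X) = -[0.227·log₂(0.227) + 0.445·log₂(0.445) + 0.328·log₂(0.328)]
  = 0.48561 + 0.51981 + 0.52750 = 1.5329 bits

H(Y|X) = Σ_x P(x)·H(Y|X=x):
  X=0: P(X=0) = 0.227, P(Y|X=0) = (158/227, 11/227, 58/227) → H(Y|X=0) = 1.07847
  X=1: P(X=1) = 0.445, P(Y|X=1) = (254/445, 164/445, 27/445) → H(Y|X=1) = 1.23778
  X=2: P(X=2) = 0.328, P(Y|X=2) = (45/328, 97/328, 93/164) → H(Y|X=2) = 1.37704
H(Y|X) = 0.227·1.07847 + 0.445·1.23778 + 0.328·1.37704 = 1.2473 bits

H(X,Y) = -Σ_{x,y} P(x,y) log₂ P(x,y). Per-cell terms -P(x,y)·log₂P(x,y):
  X=0: 0.42060, 0.07157, 0.23825
  X=1: 0.50218, 0.42775, 0.14069
  X=2: 0.20133, 0.32649, 0.45135
Sum of the 9 terms: H(X,Y) = 2.7802 bits

Chain rule check:
  H(X) + H(Y|X) = 1.5329 + 1.2473 = 2.7802 bits
  H(X,Y) = 2.7802 bits
✓ Chain rule verified.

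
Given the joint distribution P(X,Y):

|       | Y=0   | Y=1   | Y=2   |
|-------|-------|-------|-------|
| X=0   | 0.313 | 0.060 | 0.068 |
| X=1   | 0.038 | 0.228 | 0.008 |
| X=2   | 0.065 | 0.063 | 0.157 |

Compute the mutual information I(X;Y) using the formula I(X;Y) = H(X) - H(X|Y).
0.4150 bits

I(X;Y) = H(X) - H(X|Y)

Marginal of X (row sums):
  P(X=0) = 0.313 + 0.060 + 0.068 = 0.441
  P(X=1) = 0.038 + 0.228 + 0.008 = 0.274
  P(X=2) = 0.065 + 0.063 + 0.157 = 0.285
H(X) = -[0.441·log₂(0.441) + 0.274·log₂(0.274) + 0.285·log₂(0.285)]
  = 0.5209 + 0.5118 + 0.5161 = 1.5488 bits

Marginal of Y (column sums):
  P(Y=0) = 0.313 + 0.038 + 0.065 = 0.416
  P(Y=1) = 0.060 + 0.228 + 0.063 = 0.351
  P(Y=2) = 0.068 + 0.008 + 0.157 = 0.233
H(X|Y) = Σ_y P(y)·H(X|Y=y):
  Y=0: P(Y=0) = 0.416, P(X|Y=0) = (313/416, 19/208, 5/32) → H(X|Y=0) = 1.0426
  Y=1: P(Y=1) = 0.351, P(X|Y=1) = (20/117, 76/117, 7/39) → H(X|Y=1) = 1.2847
  Y=2: P(Y=2) = 0.233, P(X|Y=2) = (68/233, 8/233, 157/233) → H(X|Y=2) = 1.0693
H(X|Y) = 0.416·1.0426 + 0.351·1.2847 + 0.233·1.0693 = 1.1338 bits

I(X;Y) = H(X) - H(X|Y) = 1.5488 - 1.1338 = 0.4150 bits

Cross-check via I(X;Y) = H(X) + H(Y) - H(X,Y): computing H(Y) from the column sums and H(X,Y) from the 9 cells in the same way gives H(Y) = 1.5462 bits and H(X,Y) = 2.6800 bits, so
I(X;Y) = 1.5488 + 1.5462 - 2.6800 = 0.4150 bits ✓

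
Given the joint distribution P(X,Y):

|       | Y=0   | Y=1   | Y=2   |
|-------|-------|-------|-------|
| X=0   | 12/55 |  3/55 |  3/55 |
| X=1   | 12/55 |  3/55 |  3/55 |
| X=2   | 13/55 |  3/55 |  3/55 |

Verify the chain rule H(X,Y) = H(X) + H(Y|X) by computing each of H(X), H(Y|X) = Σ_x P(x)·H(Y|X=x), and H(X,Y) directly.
H(X) = 1.5845 bits, H(Y|X) = 1.2392 bits, H(X,Y) = 2.8236 bits

Marginal of X (row sums):
  P(X=0) = 12/55 + 3/55 + 3/55 = 18/55
  P(X=1) = 12/55 + 3/55 + 3/55 = 18/55
  P(X=2) = 13/55 + 3/55 + 3/55 = 19/55
H(X) = -[(18/55)·log₂(18/55) + (18/55)·log₂(18/55) + (19/55)·log₂(19/55)]
  = 0.52738 + 0.52738 + 0.52973 = 1.5845 bits

H(Y|X) = Σ_x P(x)·H(Y|X=x):
  X=0: P(X=0) = 18/55, P(Y|X=0) = (2/3, 1/6, 1/6) → H(Y|X=0) = 1.25163
  X=1: P(X=1) = 18/55, P(Y|X=1) = (2/3, 1/6, 1/6) → H(Y|X=1) = 1.25163
  X=2: P(X=2) = 19/55, P(Y|X=2) = (13/19, 3/19, 3/19) → H(Y|X=2) = 1.21553
H(Y|X) = (18/55)·1.25163 + (18/55)·1.25163 + (19/55)·1.21553 = 1.2392 bits

H(X,Y) = -Σ_{x,y} P(x,y) log₂ P(x,y). Per-cell terms -P(x,y)·log₂P(x,y):
  X=0: 0.47921, 0.22889, 0.22889
  X=1: 0.47921, 0.22889, 0.22889
  X=2: 0.49185, 0.22889, 0.22889
Sum of the 9 terms: H(X,Y) = 2.8236 bits

Chain rule check:
  H(X) + H(Y|X) = 1.5845 + 1.2392 = 2.8237 bits
  H(X,Y) = 2.8236 bits
✓ Chain rule verified (Δ = 0.0001 is 4-dp rounding noise: each of the three values was rounded independently).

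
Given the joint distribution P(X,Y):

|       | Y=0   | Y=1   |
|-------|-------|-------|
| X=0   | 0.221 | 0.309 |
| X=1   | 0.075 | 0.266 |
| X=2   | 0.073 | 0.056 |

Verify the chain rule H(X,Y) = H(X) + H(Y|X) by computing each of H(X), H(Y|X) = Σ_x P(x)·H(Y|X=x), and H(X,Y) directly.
H(X) = 1.3959 bits, H(Y|X) = 0.9060 bits, H(X,Y) = 2.3018 bits

Marginal of X (row sums):
  P(X=0) = 0.221 + 0.309 = 0.530
  P(X=1) = 0.075 + 0.266 = 0.341
  P(X=2) = 0.073 + 0.056 = 0.129
H(X) = -[0.530·log₂(0.530) + 0.341·log₂(0.341) + 0.129·log₂(0.129)]
  = 0.48545 + 0.52929 + 0.38114 = 1.3959 bits

H(Y|X) = Σ_x P(x)·H(Y|X=x):
  X=0: P(X=0) = 0.530, P(Y|X=0) = (221/530, 309/530) → H(Y|X=0) = 0.98002
  X=1: P(X=1) = 0.341, P(Y|X=1) = (75/341, 266/341) → H(Y|X=1) = 0.76006
  X=2: P(X=2) = 0.129, P(Y|X=2) = (73/129, 56/129) → H(Y|X=2) = 0.98744
H(Y|X) = 0.530·0.98002 + 0.341·0.76006 + 0.129·0.98744 = 0.9060 bits

H(X,Y) = -Σ_{x,y} P(x,y) log₂ P(x,y). Per-cell terms -P(x,y)·log₂P(x,y):
  X=0: 0.48131, 0.52355
  X=1: 0.28027, 0.50819
  X=2: 0.27565, 0.23287
Sum of the 6 terms: H(X,Y) = 2.3018 bits

Chain rule check:
  H(X) + H(Y|X) = 1.3959 + 0.9060 = 2.3019 bits
  H(X,Y) = 2.3018 bits
✓ Chain rule verified (Δ = 0.0001 is 4-dp rounding noise: each of the three values was rounded independently).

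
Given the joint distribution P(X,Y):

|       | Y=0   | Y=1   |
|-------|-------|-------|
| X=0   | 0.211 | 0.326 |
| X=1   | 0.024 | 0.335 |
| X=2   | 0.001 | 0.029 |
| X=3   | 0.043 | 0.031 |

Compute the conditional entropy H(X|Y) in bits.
1.3130 bits

H(X|Y) = H(X,Y) - H(Y)

H(X,Y) = -Σ_{x,y} P(x,y) log₂ P(x,y). Per-cell terms -P(x,y)·log₂P(x,y):
  X=0: 0.47363, 0.52716
  X=1: 0.12914, 0.52855
  X=2: 0.00997, 0.14813
  X=3: 0.19520, 0.15536
Sum of the 8 terms: H(X,Y) = 2.1671 bits

Marginal of Y (column sums):
  P(Y=0) = 0.211 + 0.024 + 0.001 + 0.043 = 0.279
  P(Y=1) = 0.326 + 0.335 + 0.029 + 0.031 = 0.721
H(Y) = -[0.279·log₂(0.279) + 0.721·log₂(0.721)]
  = 0.51382 + 0.34026 = 0.8541 bits

H(X|Y) = H(X,Y) - H(Y) = 2.1671 - 0.8541 = 1.3130 bits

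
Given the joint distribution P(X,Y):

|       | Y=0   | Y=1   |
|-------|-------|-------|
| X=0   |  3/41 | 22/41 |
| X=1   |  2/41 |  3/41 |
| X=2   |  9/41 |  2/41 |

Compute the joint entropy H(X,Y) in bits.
1.9393 bits

H(X,Y) = -Σ_{x,y} P(x,y) log₂ P(x,y). Per-cell terms -P(x,y)·log₂P(x,y):
  X=0: 0.2760, 0.4819
  X=1: 0.2126, 0.2760
  X=2: 0.4802, 0.2126
Sum of the 6 terms: H(X,Y) = 1.9393 bits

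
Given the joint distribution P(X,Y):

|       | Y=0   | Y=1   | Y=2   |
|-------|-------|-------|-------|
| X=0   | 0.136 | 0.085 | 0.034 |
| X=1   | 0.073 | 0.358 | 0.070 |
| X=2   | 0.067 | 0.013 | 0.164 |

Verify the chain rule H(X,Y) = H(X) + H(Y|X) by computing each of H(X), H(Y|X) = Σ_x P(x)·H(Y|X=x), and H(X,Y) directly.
H(X) = 1.4988 bits, H(Y|X) = 1.2060 bits, H(X,Y) = 2.7048 bits

Marginal of X (row sums):
  P(X=0) = 0.136 + 0.085 + 0.034 = 0.255
  P(X=1) = 0.073 + 0.358 + 0.070 = 0.501
  P(X=2) = 0.067 + 0.013 + 0.164 = 0.244
H(X) = -[0.255·log₂(0.255) + 0.501·log₂(0.501) + 0.244·log₂(0.244)]
  = 0.50271 + 0.49956 + 0.49655 = 1.4988 bits

H(Y|X) = Σ_x P(x)·H(Y|X=x):
  X=0: P(X=0) = 0.255, P(Y|X=0) = (8/15, 1/3, 2/15) → H(Y|X=0) = 1.39958
  X=1: P(X=1) = 0.501, P(Y|X=1) = (73/501, 358/501, 70/501) → H(Y|X=1) = 1.14808
  X=2: P(X=2) = 0.244, P(Y|X=2) = (67/244, 13/244, 41/61) → H(Y|X=2) = 1.12265
H(Y|X) = 0.255·1.39958 + 0.501·1.14808 + 0.244·1.12265 = 1.2060 bits

H(X,Y) = -Σ_{x,y} P(x,y) log₂ P(x,y). Per-cell terms -P(x,y)·log₂P(x,y):
  X=0: 0.39145, 0.30229, 0.16586
  X=1: 0.27565, 0.53054, 0.26856
  X=2: 0.26128, 0.08145, 0.42775
Sum of the 9 terms: H(X,Y) = 2.7048 bits

Chain rule check:
  H(X) + H(Y|X) = 1.4988 + 1.2060 = 2.7048 bits
  H(X,Y) = 2.7048 bits
✓ Chain rule verified.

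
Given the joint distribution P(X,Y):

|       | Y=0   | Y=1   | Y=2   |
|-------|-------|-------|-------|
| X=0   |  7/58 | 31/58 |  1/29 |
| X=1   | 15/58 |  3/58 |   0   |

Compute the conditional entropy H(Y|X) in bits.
0.8508 bits

H(Y|X) = H(X,Y) - H(X)

H(X,Y) = -Σ_{x,y} P(x,y) log₂ P(x,y). Per-cell terms -P(x,y)·log₂P(x,y):
  X=0: 0.3682, 0.4831, 0.1675
  X=1: 0.5046, 0.2210, 0.0000
  (cells with P = 0 contribute 0)
Sum of the 6 terms: H(X,Y) = 1.7444 bits

Marginal of X (row sums):
  P(X=0) = 7/58 + 31/58 + 1/29 = 20/29
  P(X=1) = 15/58 + 3/58 + 0 = 9/29
H(X) = -[(20/29)·log₂(20/29) + (9/29)·log₂(9/29)]
  = 0.3697 + 0.5239 = 0.8936 bits

H(Y|X) = H(X,Y) - H(X) = 1.7444 - 0.8936 = 0.8508 bits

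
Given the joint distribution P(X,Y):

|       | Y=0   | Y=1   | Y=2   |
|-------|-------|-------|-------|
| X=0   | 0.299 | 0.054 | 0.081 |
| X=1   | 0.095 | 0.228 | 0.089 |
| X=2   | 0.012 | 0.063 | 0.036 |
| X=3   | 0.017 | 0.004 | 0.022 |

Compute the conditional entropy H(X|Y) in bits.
1.3735 bits

H(X|Y) = H(X,Y) - H(Y)

H(X,Y) = -Σ_{x,y} P(x,y) log₂ P(x,y). Per-cell terms -P(x,y)·log₂P(x,y):
  X=0: 0.520793, 0.227388, 0.293701
  X=1: 0.322613, 0.486300, 0.310615
  X=2: 0.076570, 0.251276, 0.172651
  X=3: 0.099931, 0.031863, 0.121140
Sum of the 12 terms: H(X,Y) = 2.91484 bits

Marginal of Y (column sums):
  P(Y=0) = 0.299 + 0.095 + 0.012 + 0.017 = 0.423
  P(Y=1) = 0.054 + 0.228 + 0.063 + 0.004 = 0.349
  P(Y=2) = 0.081 + 0.089 + 0.036 + 0.022 = 0.228
H(Y) = -[0.423·log₂(0.423) + 0.349·log₂(0.349) + 0.228·log₂(0.228)]
  = 0.525057 + 0.530027 + 0.486300 = 1.54138 bits

H(X|Y) = H(X,Y) - H(Y) = 2.91484 - 1.54138 = 1.3735 bits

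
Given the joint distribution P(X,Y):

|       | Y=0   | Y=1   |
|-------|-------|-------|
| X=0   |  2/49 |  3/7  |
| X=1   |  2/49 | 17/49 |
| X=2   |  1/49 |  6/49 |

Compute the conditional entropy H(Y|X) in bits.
0.4728 bits

H(Y|X) = H(X,Y) - H(X)

H(X,Y) = -Σ_{x,y} P(x,y) log₂ P(x,y). Per-cell terms -P(x,y)·log₂P(x,y):
  X=0: 0.18836, 0.52388
  X=1: 0.18836, 0.52986
  X=2: 0.11459, 0.37099
Sum of the 6 terms: H(X,Y) = 1.9160 bits

Marginal of X (row sums):
  P(X=0) = 2/49 + 3/7 = 23/49
  P(X=1) = 2/49 + 17/49 = 19/49
  P(X=2) = 1/49 + 6/49 = 1/7
H(X) = -[(23/49)·log₂(23/49) + (19/49)·log₂(19/49) + (1/7)·log₂(1/7)]
  = 0.51217 + 0.52998 + 0.40105 = 1.4432 bits

H(Y|X) = H(X,Y) - H(X) = 1.9160 - 1.4432 = 0.4728 bits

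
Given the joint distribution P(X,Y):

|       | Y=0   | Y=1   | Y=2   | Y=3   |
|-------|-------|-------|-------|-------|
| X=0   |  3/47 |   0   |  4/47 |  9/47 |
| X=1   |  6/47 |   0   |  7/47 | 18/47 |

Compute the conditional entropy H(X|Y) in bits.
0.9247 bits

H(X|Y) = H(X,Y) - H(Y)

H(X,Y) = -Σ_{x,y} P(x,y) log₂ P(x,y). Per-cell terms -P(x,y)·log₂P(x,y):
  X=0: 0.2534, 0.0000, 0.3025, 0.4566
  X=1: 0.3791, 0.0000, 0.4092, 0.5303
  (cells with P = 0 contribute 0)
Sum of the 8 terms: H(X,Y) = 2.3311 bits

Marginal of Y (column sums):
  P(Y=0) = 3/47 + 6/47 = 9/47
  P(Y=1) = 0 + 0 = 0
  P(Y=2) = 4/47 + 7/47 = 11/47
  P(Y=3) = 9/47 + 18/47 = 27/47
H(Y) = -[(9/47)·log₂(9/47) + (11/47)·log₂(11/47) + (27/47)·log₂(27/47)]   (outcomes with P = 0 contribute 0)
  = 0.4566 + 0.4904 + 0.4594 = 1.4064 bits

H(X|Y) = H(X,Y) - H(Y) = 2.3311 - 1.4064 = 0.9247 bits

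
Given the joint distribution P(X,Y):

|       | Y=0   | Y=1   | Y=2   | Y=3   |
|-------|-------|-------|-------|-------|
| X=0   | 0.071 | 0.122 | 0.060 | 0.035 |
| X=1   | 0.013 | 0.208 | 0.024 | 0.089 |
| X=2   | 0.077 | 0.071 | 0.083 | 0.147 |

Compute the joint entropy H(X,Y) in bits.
3.3068 bits

H(X,Y) = -Σ_{x,y} P(x,y) log₂ P(x,y). Per-cell terms -P(x,y)·log₂P(x,y):
  X=0: 0.27094, 0.37028, 0.24353, 0.16928
  X=1: 0.08145, 0.47119, 0.12914, 0.31061
  X=2: 0.28482, 0.27094, 0.29803, 0.40662
Sum of the 12 terms: H(X,Y) = 3.3068 bits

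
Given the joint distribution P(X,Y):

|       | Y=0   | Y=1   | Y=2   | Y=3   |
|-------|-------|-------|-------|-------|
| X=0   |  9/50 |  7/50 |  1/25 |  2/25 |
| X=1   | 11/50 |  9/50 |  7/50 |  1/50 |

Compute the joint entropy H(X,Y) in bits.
2.7555 bits

H(X,Y) = -Σ_{x,y} P(x,y) log₂ P(x,y). Per-cell terms -P(x,y)·log₂P(x,y):
  X=0: 0.445308, 0.397110, 0.185754, 0.291508
  X=1: 0.480573, 0.445308, 0.397110, 0.112877
Sum of the 8 terms: H(X,Y) = 2.7555 bits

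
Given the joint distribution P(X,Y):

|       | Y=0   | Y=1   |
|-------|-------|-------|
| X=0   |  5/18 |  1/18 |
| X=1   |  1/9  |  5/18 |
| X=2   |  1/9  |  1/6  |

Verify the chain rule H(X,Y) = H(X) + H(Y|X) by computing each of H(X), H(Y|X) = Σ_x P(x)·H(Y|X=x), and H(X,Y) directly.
H(X) = 1.5715 bits, H(Y|X) = 0.8220 bits, H(X,Y) = 2.3936 bits

Marginal of X (row sums):
  P(X=0) = 5/18 + 1/18 = 1/3
  P(X=1) = 1/9 + 5/18 = 7/18
  P(X=2) = 1/9 + 1/6 = 5/18
H(X) = -[(1/3)·log₂(1/3) + (7/18)·log₂(7/18) + (5/18)·log₂(5/18)]
  = 0.52832 + 0.52989 + 0.51333 = 1.5715 bits

H(Y|X) = Σ_x P(x)·H(Y|X=x):
  X=0: P(X=0) = 1/3, P(Y|X=0) = (5/6, 1/6) → H(Y|X=0) = 0.65002
  X=1: P(X=1) = 7/18, P(Y|X=1) = (2/7, 5/7) → H(Y|X=1) = 0.86312
  X=2: P(X=2) = 5/18, P(Y|X=2) = (2/5, 3/5) → H(Y|X=2) = 0.97095
H(Y|X) = (1/3)·0.65002 + (7/18)·0.86312 + (5/18)·0.97095 = 0.8220 bits

H(X,Y) = -Σ_{x,y} P(x,y) log₂ P(x,y). Per-cell terms -P(x,y)·log₂P(x,y):
  X=0: 0.51333, 0.23166
  X=1: 0.35221, 0.51333
  X=2: 0.35221, 0.43083
Sum of the 6 terms: H(X,Y) = 2.3936 bits

Chain rule check:
  H(X) + H(Y|X) = 1.5715 + 0.8220 = 2.3935 bits
  H(X,Y) = 2.3936 bits
✓ Chain rule verified (Δ = 0.0001 is 4-dp rounding noise: each of the three values was rounded independently).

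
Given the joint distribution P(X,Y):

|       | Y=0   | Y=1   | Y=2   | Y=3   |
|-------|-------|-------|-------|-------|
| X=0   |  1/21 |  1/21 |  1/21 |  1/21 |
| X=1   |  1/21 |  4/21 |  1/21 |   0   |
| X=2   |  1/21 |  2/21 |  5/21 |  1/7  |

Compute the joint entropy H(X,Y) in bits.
3.1369 bits

H(X,Y) = -Σ_{x,y} P(x,y) log₂ P(x,y). Per-cell terms -P(x,y)·log₂P(x,y):
  X=0: 0.20916, 0.20916, 0.20916, 0.20916
  X=1: 0.20916, 0.45568, 0.20916, 0.00000
  X=2: 0.20916, 0.32308, 0.49295, 0.40105
  (cells with P = 0 contribute 0)
Sum of the 12 terms: H(X,Y) = 3.1369 bits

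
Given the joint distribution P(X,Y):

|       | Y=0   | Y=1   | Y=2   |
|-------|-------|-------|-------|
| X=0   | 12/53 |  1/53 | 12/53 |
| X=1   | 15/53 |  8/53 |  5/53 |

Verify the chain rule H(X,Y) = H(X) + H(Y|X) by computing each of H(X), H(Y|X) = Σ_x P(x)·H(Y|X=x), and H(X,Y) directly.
H(X) = 0.9977 bits, H(Y|X) = 1.3292 bits, H(X,Y) = 2.3269 bits

Marginal of X (row sums):
  P(X=0) = 12/53 + 1/53 + 12/53 = 25/53
  P(X=1) = 15/53 + 8/53 + 5/53 = 28/53
H(X) = -[(25/53)·log₂(25/53) + (28/53)·log₂(28/53)]
  = 0.51135 + 0.48634 = 0.9977 bits

H(Y|X) = Σ_x P(x)·H(Y|X=x):
  X=0: P(X=0) = 25/53, P(Y|X=0) = (12/25, 1/25, 12/25) → H(Y|X=0) = 1.20229
  X=1: P(X=1) = 28/53, P(Y|X=1) = (15/28, 2/7, 5/28) → H(Y|X=1) = 1.44260
H(Y|X) = (25/53)·1.20229 + (28/53)·1.44260 = 1.3292 bits

H(X,Y) = -Σ_{x,y} P(x,y) log₂ P(x,y). Per-cell terms -P(x,y)·log₂P(x,y):
  X=0: 0.48520, 0.10807, 0.48520
  X=1: 0.51539, 0.41176, 0.32132
Sum of the 6 terms: H(X,Y) = 2.3269 bits

Chain rule check:
  H(X) + H(Y|X) = 0.9977 + 1.3292 = 2.3269 bits
  H(X,Y) = 2.3269 bits
✓ Chain rule verified.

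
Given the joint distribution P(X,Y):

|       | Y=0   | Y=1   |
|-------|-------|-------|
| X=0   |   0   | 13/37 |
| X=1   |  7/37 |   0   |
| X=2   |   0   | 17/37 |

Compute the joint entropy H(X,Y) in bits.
1.5002 bits

H(X,Y) = -Σ_{x,y} P(x,y) log₂ P(x,y). Per-cell terms -P(x,y)·log₂P(x,y):
  X=0: 0.0000, 0.5302
  X=1: 0.4545, 0.0000
  X=2: 0.0000, 0.5155
  (cells with P = 0 contribute 0)
Sum of the 6 terms: H(X,Y) = 1.5002 bits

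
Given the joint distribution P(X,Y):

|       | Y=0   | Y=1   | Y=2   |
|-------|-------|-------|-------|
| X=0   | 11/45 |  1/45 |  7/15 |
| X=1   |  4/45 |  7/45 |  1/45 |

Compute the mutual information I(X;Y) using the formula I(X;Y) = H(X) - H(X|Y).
0.3307 bits

I(X;Y) = H(X) - H(X|Y)

Marginal of X (row sums):
  P(X=0) = 11/45 + 1/45 + 7/15 = 11/15
  P(X=1) = 4/45 + 7/45 + 1/45 = 4/15
H(X) = -[(11/15)·log₂(11/15) + (4/15)·log₂(4/15)]
  = 0.3281 + 0.5085 = 0.8366 bits

Marginal of Y (column sums):
  P(Y=0) = 11/45 + 4/45 = 1/3
  P(Y=1) = 1/45 + 7/45 = 8/45
  P(Y=2) = 7/15 + 1/45 = 22/45
H(X|Y) = Σ_y P(y)·H(X|Y=y):
  Y=0: P(Y=0) = 1/3, P(X|Y=0) = (11/15, 4/15) → H(X|Y=0) = 0.8366
  Y=1: P(Y=1) = 8/45, P(X|Y=1) = (1/8, 7/8) → H(X|Y=1) = 0.5436
  Y=2: P(Y=2) = 22/45, P(X|Y=2) = (21/22, 1/22) → H(X|Y=2) = 0.2668
H(X|Y) = (1/3)·0.8366 + (8/45)·0.5436 + (22/45)·0.2668 = 0.5059 bits

I(X;Y) = H(X) - H(X|Y) = 0.8366 - 0.5059 = 0.3307 bits

Cross-check via I(X;Y) = H(X) + H(Y) - H(X,Y): computing H(Y) from the column sums and H(X,Y) from the 6 cells in the same way gives H(Y) = 1.4761 bits and H(X,Y) = 1.9820 bits, so
I(X;Y) = 0.8366 + 1.4761 - 1.9820 = 0.3307 bits ✓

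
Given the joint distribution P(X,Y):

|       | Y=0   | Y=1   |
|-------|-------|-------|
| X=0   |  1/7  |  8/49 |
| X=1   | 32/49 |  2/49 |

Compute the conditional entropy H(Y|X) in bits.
0.5291 bits

H(Y|X) = H(X,Y) - H(X)

H(X,Y) = -Σ_{x,y} P(x,y) log₂ P(x,y). Per-cell terms -P(x,y)·log₂P(x,y):
  X=0: 0.40105, 0.42689
  X=1: 0.40144, 0.18836
Sum of the 4 terms: H(X,Y) = 1.4177 bits

Marginal of X (row sums):
  P(X=0) = 1/7 + 8/49 = 15/49
  P(X=1) = 32/49 + 2/49 = 34/49
H(X) = -[(15/49)·log₂(15/49) + (34/49)·log₂(34/49)]
  = 0.52280 + 0.36584 = 0.8886 bits

H(Y|X) = H(X,Y) - H(X) = 1.4177 - 0.8886 = 0.5291 bits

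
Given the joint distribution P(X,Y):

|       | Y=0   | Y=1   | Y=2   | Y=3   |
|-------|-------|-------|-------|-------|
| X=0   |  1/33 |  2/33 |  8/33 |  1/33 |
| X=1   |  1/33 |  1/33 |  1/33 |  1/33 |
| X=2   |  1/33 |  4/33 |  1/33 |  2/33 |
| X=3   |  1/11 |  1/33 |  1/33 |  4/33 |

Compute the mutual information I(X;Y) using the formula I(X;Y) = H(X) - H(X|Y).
0.3063 bits

I(X;Y) = H(X) - H(X|Y)

Marginal of X (row sums):
  P(X=0) = 1/33 + 2/33 + 8/33 + 1/33 = 4/11
  P(X=1) = 1/33 + 1/33 + 1/33 + 1/33 = 4/33
  P(X=2) = 1/33 + 4/33 + 1/33 + 2/33 = 8/33
  P(X=3) = 1/11 + 1/33 + 1/33 + 4/33 = 3/11
H(X) = -[(4/11)·log₂(4/11) + (4/33)·log₂(4/33) + (8/33)·log₂(8/33) + (3/11)·log₂(3/11)]
  = 0.53070 + 0.36902 + 0.49561 + 0.51122 = 1.90655 bits

Marginal of Y (column sums):
  P(Y=0) = 1/33 + 1/33 + 1/33 + 1/11 = 2/11
  P(Y=1) = 2/33 + 1/33 + 4/33 + 1/33 = 8/33
  P(Y=2) = 8/33 + 1/33 + 1/33 + 1/33 = 1/3
  P(Y=3) = 1/33 + 1/33 + 2/33 + 4/33 = 8/33
H(X|Y) = Σ_y P(y)·H(X|Y=y):
  Y=0: P(Y=0) = 2/11, P(X|Y=0) = (1/6, 1/6, 1/6, 1/2) → H(X|Y=0) = 1.79248
  Y=1: P(Y=1) = 8/33, P(X|Y=1) = (1/4, 1/8, 1/2, 1/8) → H(X|Y=1) = 1.75000
  Y=2: P(Y=2) = 1/3, P(X|Y=2) = (8/11, 1/11, 1/11, 1/11) → H(X|Y=2) = 1.27761
  Y=3: P(Y=3) = 8/33, P(X|Y=3) = (1/8, 1/8, 1/4, 1/2) → H(X|Y=3) = 1.75000
H(X|Y) = (2/11)·1.79248 + (8/33)·1.75000 + (1/3)·1.27761 + (8/33)·1.75000 = 1.60026 bits

I(X;Y) = H(X) - H(X|Y) = 1.90655 - 1.60026 = 0.3063 bits

Cross-check via I(X;Y) = H(X) + H(Y) - H(X,Y): computing H(Y) from the column sums and H(X,Y) from the 16 cells in the same way gives H(Y) = 1.96671 bits and H(X,Y) = 3.56697 bits, so
I(X;Y) = 1.90655 + 1.96671 - 3.56697 = 0.3063 bits ✓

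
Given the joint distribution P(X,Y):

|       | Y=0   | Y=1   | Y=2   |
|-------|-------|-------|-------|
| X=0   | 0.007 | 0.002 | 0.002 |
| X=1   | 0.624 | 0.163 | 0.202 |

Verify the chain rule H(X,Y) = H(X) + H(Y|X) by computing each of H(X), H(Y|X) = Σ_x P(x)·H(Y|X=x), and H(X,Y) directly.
H(X) = 0.0874 bits, H(Y|X) = 1.3159 bits, H(X,Y) = 1.4032 bits

Marginal of X (row sums):
  P(X=0) = 0.007 + 0.002 + 0.002 = 0.011
  P(X=1) = 0.624 + 0.163 + 0.202 = 0.989
H(X) = -[0.011·log₂(0.011) + 0.989·log₂(0.989)]
  = 0.0716 + 0.0158 = 0.0874 bits

H(Y|X) = Σ_x P(x)·H(Y|X=x):
  X=0: P(X=0) = 0.011, P(Y|X=0) = (7/11, 2/11, 2/11) → H(Y|X=0) = 1.3093
  X=1: P(X=1) = 0.989, P(Y|X=1) = (624/989, 163/989, 202/989) → H(Y|X=1) = 1.3160
H(Y|X) = 0.011·1.3093 + 0.989·1.3160 = 1.3159 bits

H(X,Y) = -Σ_{x,y} P(x,y) log₂ P(x,y). Per-cell terms -P(x,y)·log₂P(x,y):
  X=0: 0.0501, 0.0179, 0.0179
  X=1: 0.4246, 0.4266, 0.4661
Sum of the 6 terms: H(X,Y) = 1.4032 bits

Chain rule check:
  H(X) + H(Y|X) = 0.0874 + 1.3159 = 1.4033 bits
  H(X,Y) = 1.4032 bits
✓ Chain rule verified (Δ = 0.0001 is 4-dp rounding noise: each of the three values was rounded independently).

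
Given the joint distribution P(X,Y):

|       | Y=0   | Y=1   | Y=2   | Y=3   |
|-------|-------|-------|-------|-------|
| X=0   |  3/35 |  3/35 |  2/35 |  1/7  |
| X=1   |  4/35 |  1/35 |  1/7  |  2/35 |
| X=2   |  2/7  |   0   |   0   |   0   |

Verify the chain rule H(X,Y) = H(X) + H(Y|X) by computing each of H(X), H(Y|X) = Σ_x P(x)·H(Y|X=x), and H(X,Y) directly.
H(X) = 1.5766 bits, H(Y|X) = 1.3256 bits, H(X,Y) = 2.9022 bits

Marginal of X (row sums):
  P(X=0) = 3/35 + 3/35 + 2/35 + 1/7 = 13/35
  P(X=1) = 4/35 + 1/35 + 1/7 + 2/35 = 12/35
  P(X=2) = 2/7 + 0 + 0 + 0 = 2/7
H(X) = -[(13/35)·log₂(13/35) + (12/35)·log₂(12/35) + (2/7)·log₂(2/7)]
  = 0.53071 + 0.52948 + 0.51639 = 1.5766 bits

H(Y|X) = Σ_x P(x)·H(Y|X=x):
  X=0: P(X=0) = 13/35, P(Y|X=0) = (3/13, 3/13, 2/13, 5/13) → H(Y|X=0) = 1.92202
  X=1: P(X=1) = 12/35, P(Y|X=1) = (1/3, 1/12, 5/12, 1/6) → H(Y|X=1) = 1.78416
  X=2: P(X=2) = 2/7, P(Y|X=2) = (1, 0, 0, 0) → H(Y|X=2) = 0.00000
H(Y|X) = (13/35)·1.92202 + (12/35)·1.78416 + (2/7)·0.00000 = 1.3256 bits

H(X,Y) = -Σ_{x,y} P(x,y) log₂ P(x,y). Per-cell terms -P(x,y)·log₂P(x,y):
  X=0: 0.30380, 0.30380, 0.23596, 0.40105
  X=1: 0.35763, 0.14655, 0.40105, 0.23596
  X=2: 0.51639, 0.00000, 0.00000, 0.00000
  (cells with P = 0 contribute 0)
Sum of the 12 terms: H(X,Y) = 2.9022 bits

Chain rule check:
  H(X) + H(Y|X) = 1.5766 + 1.3256 = 2.9022 bits
  H(X,Y) = 2.9022 bits
✓ Chain rule verified.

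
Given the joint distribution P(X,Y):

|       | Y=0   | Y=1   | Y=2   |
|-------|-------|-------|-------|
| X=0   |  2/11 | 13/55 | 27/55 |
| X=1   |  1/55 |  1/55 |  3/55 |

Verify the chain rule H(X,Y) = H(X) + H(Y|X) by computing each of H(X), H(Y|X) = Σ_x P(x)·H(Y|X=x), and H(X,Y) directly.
H(X) = 0.4395 bits, H(Y|X) = 1.4426 bits, H(X,Y) = 1.8821 bits

Marginal of X (row sums):
  P(X=0) = 2/11 + 13/55 + 27/55 = 10/11
  P(X=1) = 1/55 + 1/55 + 3/55 = 1/11
H(X) = -[(10/11)·log₂(10/11) + (1/11)·log₂(1/11)]
  = 0.125003 + 0.314494 = 0.4395 bits

H(Y|X) = Σ_x P(x)·H(Y|X=x):
  X=0: P(X=0) = 10/11, P(Y|X=0) = (1/5, 13/50, 27/50) → H(Y|X=0) = 1.449717
  X=1: P(X=1) = 1/11, P(Y|X=1) = (1/5, 1/5, 3/5) → H(Y|X=1) = 1.370951
H(Y|X) = (10/11)·1.449717 + (1/11)·1.370951 = 1.4426 bits

H(X,Y) = -Σ_{x,y} P(x,y) log₂ P(x,y). Per-cell terms -P(x,y)·log₂P(x,y):
  X=0: 0.447169, 0.491854, 0.503905
  X=1: 0.105116, 0.105116, 0.228894
Sum of the 6 terms: H(X,Y) = 1.8821 bits

Chain rule check:
  H(X) + H(Y|X) = 0.4395 + 1.4426 = 1.8821 bits
  H(X,Y) = 1.8821 bits
✓ Chain rule verified.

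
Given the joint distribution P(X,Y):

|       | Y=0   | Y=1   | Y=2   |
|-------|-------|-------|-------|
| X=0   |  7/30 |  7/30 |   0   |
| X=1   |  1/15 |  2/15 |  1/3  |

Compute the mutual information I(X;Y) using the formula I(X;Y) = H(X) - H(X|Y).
0.4208 bits

I(X;Y) = H(X) - H(X|Y)

Marginal of X (row sums):
  P(X=0) = 7/30 + 7/30 + 0 = 7/15
  P(X=1) = 1/15 + 2/15 + 1/3 = 8/15
H(X) = -[(7/15)·log₂(7/15) + (8/15)·log₂(8/15)]
  = 0.5131 + 0.4837 = 0.9968 bits

Marginal of Y (column sums):
  P(Y=0) = 7/30 + 1/15 = 3/10
  P(Y=1) = 7/30 + 2/15 = 11/30
  P(Y=2) = 0 + 1/3 = 1/3
H(X|Y) = Σ_y P(y)·H(X|Y=y):
  Y=0: P(Y=0) = 3/10, P(X|Y=0) = (7/9, 2/9) → H(X|Y=0) = 0.7642
  Y=1: P(Y=1) = 11/30, P(X|Y=1) = (7/11, 4/11) → H(X|Y=1) = 0.9457
  Y=2: P(Y=2) = 1/3, P(X|Y=2) = (0, 1) → H(X|Y=2) = 0.0000
H(X|Y) = (3/10)·0.7642 + (11/30)·0.9457 + (1/3)·0.0000 = 0.5760 bits

I(X;Y) = H(X) - H(X|Y) = 0.9968 - 0.5760 = 0.4208 bits

Cross-check via I(X;Y) = H(X) + H(Y) - H(X,Y): computing H(Y) from the column sums and H(X,Y) from the 6 cells in the same way gives H(Y) = 1.5801 bits and H(X,Y) = 2.1561 bits, so
I(X;Y) = 0.9968 + 1.5801 - 2.1561 = 0.4208 bits ✓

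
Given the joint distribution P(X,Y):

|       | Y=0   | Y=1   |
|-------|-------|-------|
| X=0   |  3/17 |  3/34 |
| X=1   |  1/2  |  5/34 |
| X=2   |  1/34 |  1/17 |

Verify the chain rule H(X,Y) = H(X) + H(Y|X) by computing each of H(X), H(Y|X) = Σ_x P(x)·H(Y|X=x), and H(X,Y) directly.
H(X) = 1.2230 bits, H(Y|X) = 0.8244 bits, H(X,Y) = 2.0474 bits

Marginal of X (row sums):
  P(X=0) = 3/17 + 3/34 = 9/34
  P(X=1) = 1/2 + 5/34 = 11/17
  P(X=2) = 1/34 + 1/17 = 3/34
H(X) = -[(9/34)·log₂(9/34) + (11/17)·log₂(11/17) + (3/34)·log₂(3/34)]
  = 0.50758 + 0.40637 + 0.30904 = 1.2230 bits

H(Y|X) = Σ_x P(x)·H(Y|X=x):
  X=0: P(X=0) = 9/34, P(Y|X=0) = (2/3, 1/3) → H(Y|X=0) = 0.91830
  X=1: P(X=1) = 11/17, P(Y|X=1) = (17/22, 5/22) → H(Y|X=1) = 0.77323
  X=2: P(X=2) = 3/34, P(Y|X=2) = (1/3, 2/3) → H(Y|X=2) = 0.91830
H(Y|X) = (9/34)·0.91830 + (11/17)·0.77323 + (3/34)·0.91830 = 0.8244 bits

H(X,Y) = -Σ_{x,y} P(x,y) log₂ P(x,y). Per-cell terms -P(x,y)·log₂P(x,y):
  X=0: 0.44162, 0.30904
  X=1: 0.50000, 0.40670
  X=2: 0.14963, 0.24044
Sum of the 6 terms: H(X,Y) = 2.0474 bits

Chain rule check:
  H(X) + H(Y|X) = 1.2230 + 0.8244 = 2.0474 bits
  H(X,Y) = 2.0474 bits
✓ Chain rule verified.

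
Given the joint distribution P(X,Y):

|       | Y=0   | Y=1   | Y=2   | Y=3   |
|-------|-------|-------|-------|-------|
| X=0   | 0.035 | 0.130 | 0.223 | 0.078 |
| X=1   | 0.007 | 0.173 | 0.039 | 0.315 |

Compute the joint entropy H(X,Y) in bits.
2.5173 bits

H(X,Y) = -Σ_{x,y} P(x,y) log₂ P(x,y). Per-cell terms -P(x,y)·log₂P(x,y):
  X=0: 0.1693, 0.3826, 0.4828, 0.2871
  X=1: 0.0501, 0.4379, 0.1825, 0.5250
Sum of the 8 terms: H(X,Y) = 2.5173 bits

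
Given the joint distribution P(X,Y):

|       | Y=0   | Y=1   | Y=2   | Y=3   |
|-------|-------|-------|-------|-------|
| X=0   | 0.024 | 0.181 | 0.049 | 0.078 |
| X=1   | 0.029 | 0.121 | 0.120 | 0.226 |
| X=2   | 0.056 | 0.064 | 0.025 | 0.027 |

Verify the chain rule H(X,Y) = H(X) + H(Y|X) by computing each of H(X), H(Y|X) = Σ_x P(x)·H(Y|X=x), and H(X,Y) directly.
H(X) = 1.4667 bits, H(Y|X) = 1.7383 bits, H(X,Y) = 3.2049 bits

Marginal of X (row sums):
  P(X=0) = 0.024 + 0.181 + 0.049 + 0.078 = 0.332
  P(X=1) = 0.029 + 0.121 + 0.120 + 0.226 = 0.496
  P(X=2) = 0.056 + 0.064 + 0.025 + 0.027 = 0.172
H(X) = -[0.332·log₂(0.332) + 0.496·log₂(0.496) + 0.172·log₂(0.172)]
  = 0.528127 + 0.501748 + 0.436797 = 1.4667 bits

H(Y|X) = Σ_x P(x)·H(Y|X=x):
  X=0: P(X=0) = 0.332, P(Y|X=0) = (6/83, 181/332, 49/332, 39/166) → H(Y|X=0) = 1.649457
  X=1: P(X=1) = 0.496, P(Y|X=1) = (29/496, 121/496, 15/62, 113/248) → H(Y|X=1) = 1.748045
  X=2: P(X=2) = 0.172, P(Y|X=2) = (14/43, 16/43, 25/172, 27/172) → H(Y|X=2) = 1.881554
H(Y|X) = 0.332·1.649457 + 0.496·1.748045 + 0.172·1.881554 = 1.7383 bits

H(X,Y) = -Σ_{x,y} P(x,y) log₂ P(x,y). Per-cell terms -P(x,y)·log₂P(x,y):
  X=0: 0.129140, 0.446335, 0.213203, 0.287070
  X=1: 0.148126, 0.368677, 0.367067, 0.484907
  X=2: 0.232872, 0.253810, 0.133048, 0.140694
Sum of the 12 terms: H(X,Y) = 3.2049 bits

Chain rule check:
  H(X) + H(Y|X) = 1.4667 + 1.7383 = 3.2050 bits
  H(X,Y) = 3.2049 bits
✓ Chain rule verified (Δ = 0.0001 is 4-dp rounding noise: each of the three values was rounded independently).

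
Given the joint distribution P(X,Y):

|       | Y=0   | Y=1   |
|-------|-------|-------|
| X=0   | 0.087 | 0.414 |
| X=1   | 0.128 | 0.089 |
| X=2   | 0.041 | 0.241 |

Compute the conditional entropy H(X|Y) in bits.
1.3865 bits

H(X|Y) = H(X,Y) - H(Y)

H(X,Y) = -Σ_{x,y} P(x,y) log₂ P(x,y). Per-cell terms -P(x,y)·log₂P(x,y):
  X=0: 0.30649, 0.52673
  X=1: 0.37962, 0.31061
  X=2: 0.18894, 0.49475
Sum of the 6 terms: H(X,Y) = 2.20714 bits

Marginal of Y (column sums):
  P(Y=0) = 0.087 + 0.128 + 0.041 = 0.256
  P(Y=1) = 0.414 + 0.089 + 0.241 = 0.744
H(Y) = -[0.256·log₂(0.256) + 0.744·log₂(0.744)]
  = 0.50324 + 0.31741 = 0.82065 bits

H(X|Y) = H(X,Y) - H(Y) = 2.20714 - 0.82065 = 1.3865 bits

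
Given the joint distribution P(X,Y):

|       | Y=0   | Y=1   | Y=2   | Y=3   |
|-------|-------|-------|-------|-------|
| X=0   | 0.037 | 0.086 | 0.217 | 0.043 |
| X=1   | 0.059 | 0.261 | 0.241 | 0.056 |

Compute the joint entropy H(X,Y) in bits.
2.6282 bits

H(X,Y) = -Σ_{x,y} P(x,y) log₂ P(x,y). Per-cell terms -P(x,y)·log₂P(x,y):
  X=0: 0.1760, 0.3044, 0.4783, 0.1952
  X=1: 0.2409, 0.5058, 0.4947, 0.2329
Sum of the 8 terms: H(X,Y) = 2.6282 bits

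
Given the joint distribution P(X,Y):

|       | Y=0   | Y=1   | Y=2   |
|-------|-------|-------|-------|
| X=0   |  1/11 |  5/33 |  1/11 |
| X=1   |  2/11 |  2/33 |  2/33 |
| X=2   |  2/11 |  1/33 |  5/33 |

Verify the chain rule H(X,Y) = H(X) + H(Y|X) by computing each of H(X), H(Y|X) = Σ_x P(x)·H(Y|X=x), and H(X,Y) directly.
H(X) = 1.5810 bits, H(Y|X) = 1.4104 bits, H(X,Y) = 2.9914 bits

Marginal of X (row sums):
  P(X=0) = 1/11 + 5/33 + 1/11 = 1/3
  P(X=1) = 2/11 + 2/33 + 2/33 = 10/33
  P(X=2) = 2/11 + 1/33 + 5/33 = 4/11
H(X) = -[(1/3)·log₂(1/3) + (10/33)·log₂(10/33) + (4/11)·log₂(4/11)]
  = 0.52832 + 0.52196 + 0.53070 = 1.5810 bits

H(Y|X) = Σ_x P(x)·H(Y|X=x):
  X=0: P(X=0) = 1/3, P(Y|X=0) = (3/11, 5/11, 3/11) → H(Y|X=0) = 1.53948
  X=1: P(X=1) = 10/33, P(Y|X=1) = (3/5, 1/5, 1/5) → H(Y|X=1) = 1.37095
  X=2: P(X=2) = 4/11, P(Y|X=2) = (1/2, 1/12, 5/12) → H(Y|X=2) = 1.32501
H(Y|X) = (1/3)·1.53948 + (10/33)·1.37095 + (4/11)·1.32501 = 1.4104 bits

H(X,Y) = -Σ_{x,y} P(x,y) log₂ P(x,y). Per-cell terms -P(x,y)·log₂P(x,y):
  X=0: 0.31449, 0.41249, 0.31449
  X=1: 0.44717, 0.24511, 0.24511
  X=2: 0.44717, 0.15286, 0.41249
Sum of the 9 terms: H(X,Y) = 2.9914 bits

Chain rule check:
  H(X) + H(Y|X) = 1.5810 + 1.4104 = 2.9914 bits
  H(X,Y) = 2.9914 bits
✓ Chain rule verified.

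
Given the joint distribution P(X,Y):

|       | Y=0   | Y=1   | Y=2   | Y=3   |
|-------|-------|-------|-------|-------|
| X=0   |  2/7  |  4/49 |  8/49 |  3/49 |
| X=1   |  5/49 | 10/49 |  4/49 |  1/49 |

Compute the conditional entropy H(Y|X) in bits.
1.7231 bits

H(Y|X) = H(X,Y) - H(X)

H(X,Y) = -Σ_{x,y} P(x,y) log₂ P(x,y). Per-cell terms -P(x,y)·log₂P(x,y):
  X=0: 0.516387, 0.295078, 0.426891, 0.246719
  X=1: 0.335998, 0.467915, 0.295078, 0.114586
Sum of the 8 terms: H(X,Y) = 2.69865 bits

Marginal of X (row sums):
  P(X=0) = 2/7 + 4/49 + 8/49 + 3/49 = 29/49
  P(X=1) = 5/49 + 10/49 + 4/49 + 1/49 = 20/49
H(X) = -[(29/49)·log₂(29/49) + (20/49)·log₂(20/49)]
  = 0.447860 + 0.527666 = 0.97553 bits

H(Y|X) = H(X,Y) - H(X) = 2.69865 - 0.97553 = 1.7231 bits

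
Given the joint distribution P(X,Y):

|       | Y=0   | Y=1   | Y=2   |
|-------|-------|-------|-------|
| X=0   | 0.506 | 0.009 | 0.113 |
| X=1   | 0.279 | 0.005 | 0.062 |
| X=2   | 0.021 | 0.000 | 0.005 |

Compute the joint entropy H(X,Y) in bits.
1.8699 bits

H(X,Y) = -Σ_{x,y} P(x,y) log₂ P(x,y). Per-cell terms -P(x,y)·log₂P(x,y):
  X=0: 0.4973, 0.0612, 0.3555
  X=1: 0.5138, 0.0382, 0.2487
  X=2: 0.1170, 0.0000, 0.0382
  (cells with P = 0 contribute 0)
Sum of the 9 terms: H(X,Y) = 1.8699 bits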